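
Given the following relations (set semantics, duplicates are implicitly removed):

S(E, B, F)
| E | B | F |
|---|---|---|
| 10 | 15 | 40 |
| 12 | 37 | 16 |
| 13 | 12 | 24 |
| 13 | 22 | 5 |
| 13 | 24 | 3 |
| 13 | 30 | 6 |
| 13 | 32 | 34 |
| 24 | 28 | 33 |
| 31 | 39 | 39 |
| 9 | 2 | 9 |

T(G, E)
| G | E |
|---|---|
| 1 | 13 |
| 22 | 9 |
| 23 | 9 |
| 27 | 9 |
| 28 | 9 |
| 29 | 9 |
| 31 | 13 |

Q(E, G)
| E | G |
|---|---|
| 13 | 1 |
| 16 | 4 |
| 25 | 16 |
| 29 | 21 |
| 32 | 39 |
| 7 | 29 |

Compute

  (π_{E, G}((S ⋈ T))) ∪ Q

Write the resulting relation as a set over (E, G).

S ⋈ T (natural join on E): {(13, 12, 24, 1), (13, 12, 24, 31), (13, 22, 5, 1), (13, 22, 5, 31), (13, 24, 3, 1), (13, 24, 3, 31), (13, 30, 6, 1), (13, 30, 6, 31), (13, 32, 34, 1), (13, 32, 34, 31), (9, 2, 9, 22), (9, 2, 9, 23), (9, 2, 9, 27), (9, 2, 9, 28), (9, 2, 9, 29)}
π_{E, G} gives {(13, 1), (13, 31), (9, 22), (9, 23), (9, 27), (9, 28), (9, 29)} (8 duplicate(s) eliminated).
Set union of the two operands is {(13, 1), (13, 31), (16, 4), (25, 16), (29, 21), (32, 39), (7, 29), (9, 22), (9, 23), (9, 27), (9, 28), (9, 29)}.

{(13, 1), (13, 31), (16, 4), (25, 16), (29, 21), (32, 39), (7, 29), (9, 22), (9, 23), (9, 27), (9, 28), (9, 29)}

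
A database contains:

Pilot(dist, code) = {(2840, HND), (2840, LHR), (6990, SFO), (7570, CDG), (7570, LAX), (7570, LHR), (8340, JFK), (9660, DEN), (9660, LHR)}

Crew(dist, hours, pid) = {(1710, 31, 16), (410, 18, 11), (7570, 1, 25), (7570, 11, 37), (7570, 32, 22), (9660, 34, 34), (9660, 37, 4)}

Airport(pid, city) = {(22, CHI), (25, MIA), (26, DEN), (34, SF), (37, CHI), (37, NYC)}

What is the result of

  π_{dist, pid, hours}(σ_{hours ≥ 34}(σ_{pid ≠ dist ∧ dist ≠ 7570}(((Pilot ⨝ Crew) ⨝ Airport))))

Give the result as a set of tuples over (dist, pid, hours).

{(9660, 34, 34)}

Natural join on dist: {(7570, CDG, 1, 25), (7570, CDG, 11, 37), (7570, CDG, 32, 22), (7570, LAX, 1, 25), (7570, LAX, 11, 37), (7570, LAX, 32, 22), (7570, LHR, 1, 25), (7570, LHR, 11, 37), (7570, LHR, 32, 22), (9660, DEN, 34, 34), (9660, DEN, 37, 4), (9660, LHR, 34, 34), (9660, LHR, 37, 4)}
Natural join on pid: {(7570, CDG, 1, 25, MIA), (7570, CDG, 11, 37, CHI), (7570, CDG, 11, 37, NYC), (7570, CDG, 32, 22, CHI), (7570, LAX, 1, 25, MIA), (7570, LAX, 11, 37, CHI), (7570, LAX, 11, 37, NYC), (7570, LAX, 32, 22, CHI), (7570, LHR, 1, 25, MIA), (7570, LHR, 11, 37, CHI), (7570, LHR, 11, 37, NYC), (7570, LHR, 32, 22, CHI), (9660, DEN, 34, 34, SF), (9660, LHR, 34, 34, SF)}
σ[pid ≠ dist ∧ dist ≠ 7570]: keep tuples satisfying pid ≠ dist ∧ dist ≠ 7570 → {(9660, DEN, 34, 34, SF), (9660, LHR, 34, 34, SF)}
σ[hours ≥ 34]: keep tuples satisfying hours ≥ 34 → {(9660, DEN, 34, 34, SF), (9660, LHR, 34, 34, SF)}
Projecting to dist, pid, hours (1 duplicate(s) eliminated): {(9660, 34, 34)}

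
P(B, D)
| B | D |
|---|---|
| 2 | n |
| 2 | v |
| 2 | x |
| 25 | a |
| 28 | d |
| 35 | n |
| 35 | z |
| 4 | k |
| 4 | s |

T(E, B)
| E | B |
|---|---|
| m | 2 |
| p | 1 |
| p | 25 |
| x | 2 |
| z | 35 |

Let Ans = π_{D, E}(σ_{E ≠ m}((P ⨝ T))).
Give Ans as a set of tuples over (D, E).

P ⋈ T (natural join on B): {(2, n, m), (2, n, x), (2, v, m), (2, v, x), (2, x, m), (2, x, x), (25, a, p), (35, n, z), (35, z, z)}
Selection E ≠ m: {(2, n, x), (2, v, x), (2, x, x), (25, a, p), (35, n, z), (35, z, z)}
π[D, E]: project onto (D, E) → {(a, p), (n, x), (n, z), (v, x), (x, x), (z, z)}

{(a, p), (n, x), (n, z), (v, x), (x, x), (z, z)}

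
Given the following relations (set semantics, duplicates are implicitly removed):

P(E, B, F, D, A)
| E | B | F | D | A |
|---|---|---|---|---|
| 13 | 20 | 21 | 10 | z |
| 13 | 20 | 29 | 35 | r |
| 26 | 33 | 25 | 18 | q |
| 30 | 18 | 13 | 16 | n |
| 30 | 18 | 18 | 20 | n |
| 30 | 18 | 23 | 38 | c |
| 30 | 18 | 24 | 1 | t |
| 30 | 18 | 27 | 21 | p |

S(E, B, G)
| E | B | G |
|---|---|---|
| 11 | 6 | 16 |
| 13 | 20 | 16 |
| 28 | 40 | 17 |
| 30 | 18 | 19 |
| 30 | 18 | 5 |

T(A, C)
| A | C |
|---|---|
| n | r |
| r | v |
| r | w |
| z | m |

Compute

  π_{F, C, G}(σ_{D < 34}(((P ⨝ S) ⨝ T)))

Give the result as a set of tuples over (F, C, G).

{(13, r, 19), (13, r, 5), (18, r, 19), (18, r, 5), (21, m, 16)}

Natural join on E, B: {(13, 20, 21, 10, z, 16), (13, 20, 29, 35, r, 16), (30, 18, 13, 16, n, 19), (30, 18, 13, 16, n, 5), (30, 18, 18, 20, n, 19), (30, 18, 18, 20, n, 5), (30, 18, 23, 38, c, 19), (30, 18, 23, 38, c, 5), (30, 18, 24, 1, t, 19), (30, 18, 24, 1, t, 5), (30, 18, 27, 21, p, 19), (30, 18, 27, 21, p, 5)}
Natural join on A: {(13, 20, 21, 10, z, 16, m), (13, 20, 29, 35, r, 16, v), (13, 20, 29, 35, r, 16, w), (30, 18, 13, 16, n, 19, r), (30, 18, 13, 16, n, 5, r), (30, 18, 18, 20, n, 19, r), (30, 18, 18, 20, n, 5, r)}
Filtering on D < 34 leaves {(13, 20, 21, 10, z, 16, m), (30, 18, 13, 16, n, 19, r), (30, 18, 13, 16, n, 5, r), (30, 18, 18, 20, n, 19, r), (30, 18, 18, 20, n, 5, r)}.
Keep only column(s) F, C, G: {(13, r, 19), (13, r, 5), (18, r, 19), (18, r, 5), (21, m, 16)}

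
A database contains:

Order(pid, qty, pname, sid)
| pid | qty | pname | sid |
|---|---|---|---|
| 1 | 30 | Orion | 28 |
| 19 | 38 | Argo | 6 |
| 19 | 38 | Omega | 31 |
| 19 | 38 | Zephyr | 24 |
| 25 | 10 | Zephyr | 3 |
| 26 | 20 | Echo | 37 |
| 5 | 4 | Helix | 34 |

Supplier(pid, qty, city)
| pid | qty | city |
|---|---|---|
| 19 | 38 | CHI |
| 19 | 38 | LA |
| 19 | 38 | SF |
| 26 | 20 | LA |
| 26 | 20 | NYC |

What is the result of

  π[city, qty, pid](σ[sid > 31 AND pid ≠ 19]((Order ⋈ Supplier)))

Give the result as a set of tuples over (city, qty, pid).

Natural join on pid, qty: {(19, 38, Argo, 6, CHI), (19, 38, Argo, 6, LA), (19, 38, Argo, 6, SF), (19, 38, Omega, 31, CHI), (19, 38, Omega, 31, LA), (19, 38, Omega, 31, SF), (19, 38, Zephyr, 24, CHI), (19, 38, Zephyr, 24, LA), (19, 38, Zephyr, 24, SF), (26, 20, Echo, 37, LA), (26, 20, Echo, 37, NYC)}
Selection sid > 31 AND pid ≠ 19: {(26, 20, Echo, 37, LA), (26, 20, Echo, 37, NYC)}
π[city, qty, pid]: project onto (city, qty, pid) → {(LA, 20, 26), (NYC, 20, 26)}

{(LA, 20, 26), (NYC, 20, 26)}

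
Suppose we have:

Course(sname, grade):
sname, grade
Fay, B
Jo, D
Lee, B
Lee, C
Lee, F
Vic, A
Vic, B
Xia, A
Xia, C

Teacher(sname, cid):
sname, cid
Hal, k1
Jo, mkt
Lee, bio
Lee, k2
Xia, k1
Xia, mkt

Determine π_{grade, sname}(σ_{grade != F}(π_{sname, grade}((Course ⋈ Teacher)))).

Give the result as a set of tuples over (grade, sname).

{(A, Xia), (B, Lee), (C, Lee), (C, Xia), (D, Jo)}

Course ⋈ Teacher (natural join on sname): {(Jo, D, mkt), (Lee, B, bio), (Lee, B, k2), (Lee, C, bio), (Lee, C, k2), (Lee, F, bio), (Lee, F, k2), (Xia, A, k1), (Xia, A, mkt), (Xia, C, k1), (Xia, C, mkt)}
Keep only column(s) sname, grade (5 duplicate(s) eliminated): {(Jo, D), (Lee, B), (Lee, C), (Lee, F), (Xia, A), (Xia, C)}
Filtering on grade != F leaves {(Jo, D), (Lee, B), (Lee, C), (Xia, A), (Xia, C)}.
Keep only column(s) grade, sname: {(A, Xia), (B, Lee), (C, Lee), (C, Xia), (D, Jo)}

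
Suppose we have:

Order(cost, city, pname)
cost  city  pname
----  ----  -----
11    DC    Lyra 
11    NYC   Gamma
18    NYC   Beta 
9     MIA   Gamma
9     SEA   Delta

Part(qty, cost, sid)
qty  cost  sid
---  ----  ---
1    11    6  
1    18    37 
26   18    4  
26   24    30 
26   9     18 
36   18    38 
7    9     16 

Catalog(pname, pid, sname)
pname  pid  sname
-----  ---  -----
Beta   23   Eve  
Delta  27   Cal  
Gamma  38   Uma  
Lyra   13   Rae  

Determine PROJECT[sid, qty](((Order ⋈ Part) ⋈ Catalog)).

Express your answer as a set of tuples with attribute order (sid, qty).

{(16, 7), (18, 26), (37, 1), (38, 36), (4, 26), (6, 1)}

Natural join on cost: {(11, DC, Lyra, 1, 6), (11, NYC, Gamma, 1, 6), (18, NYC, Beta, 1, 37), (18, NYC, Beta, 26, 4), (18, NYC, Beta, 36, 38), (9, MIA, Gamma, 26, 18), (9, MIA, Gamma, 7, 16), (9, SEA, Delta, 26, 18), (9, SEA, Delta, 7, 16)}
Natural join on pname: {(11, DC, Lyra, 1, 6, 13, Rae), (11, NYC, Gamma, 1, 6, 38, Uma), (18, NYC, Beta, 1, 37, 23, Eve), (18, NYC, Beta, 26, 4, 23, Eve), (18, NYC, Beta, 36, 38, 23, Eve), (9, MIA, Gamma, 26, 18, 38, Uma), (9, MIA, Gamma, 7, 16, 38, Uma), (9, SEA, Delta, 26, 18, 27, Cal), (9, SEA, Delta, 7, 16, 27, Cal)}
π_{sid, qty} gives {(16, 7), (18, 26), (37, 1), (38, 36), (4, 26), (6, 1)} (3 duplicate(s) eliminated).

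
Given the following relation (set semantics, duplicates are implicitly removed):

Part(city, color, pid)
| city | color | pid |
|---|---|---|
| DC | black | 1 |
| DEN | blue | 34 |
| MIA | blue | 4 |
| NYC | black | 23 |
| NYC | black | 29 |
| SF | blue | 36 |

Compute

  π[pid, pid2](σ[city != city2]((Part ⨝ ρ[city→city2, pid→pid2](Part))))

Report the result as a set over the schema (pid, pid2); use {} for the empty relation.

ρ[city→city2, pid→pid2]: schema becomes (city2, color, pid2); tuples unchanged.
Part ⋈ ρ[city→city2, pid→pid2](Part) (natural join on color): {(DC, black, 1, DC, 1), (DC, black, 1, NYC, 23), (DC, black, 1, NYC, 29), (DEN, blue, 34, DEN, 34), (DEN, blue, 34, MIA, 4), (DEN, blue, 34, SF, 36), (MIA, blue, 4, DEN, 34), (MIA, blue, 4, MIA, 4), (MIA, blue, 4, SF, 36), (NYC, black, 23, DC, 1), (NYC, black, 23, NYC, 23), (NYC, black, 23, NYC, 29), (NYC, black, 29, DC, 1), (NYC, black, 29, NYC, 23), (NYC, black, 29, NYC, 29), (SF, blue, 36, DEN, 34), (SF, blue, 36, MIA, 4), (SF, blue, 36, SF, 36)}
σ[city != city2]: keep tuples satisfying city != city2 → {(DC, black, 1, NYC, 23), (DC, black, 1, NYC, 29), (DEN, blue, 34, MIA, 4), (DEN, blue, 34, SF, 36), (MIA, blue, 4, DEN, 34), (MIA, blue, 4, SF, 36), (NYC, black, 23, DC, 1), (NYC, black, 29, DC, 1), (SF, blue, 36, DEN, 34), (SF, blue, 36, MIA, 4)}
π_{pid, pid2} gives {(1, 23), (1, 29), (23, 1), (29, 1), (34, 36), (34, 4), (36, 34), (36, 4), (4, 34), (4, 36)}.

{(1, 23), (1, 29), (23, 1), (29, 1), (34, 36), (34, 4), (36, 34), (36, 4), (4, 34), (4, 36)}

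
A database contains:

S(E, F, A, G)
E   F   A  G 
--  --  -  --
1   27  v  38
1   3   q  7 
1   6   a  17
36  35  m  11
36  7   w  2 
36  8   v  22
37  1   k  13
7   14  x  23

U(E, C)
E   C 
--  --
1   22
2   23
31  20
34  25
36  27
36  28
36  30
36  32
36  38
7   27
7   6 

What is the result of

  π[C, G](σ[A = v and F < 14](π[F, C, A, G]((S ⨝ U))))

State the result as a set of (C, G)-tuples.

{(27, 22), (28, 22), (30, 22), (32, 22), (38, 22)}

Joining S and U on E yields {(1, 27, v, 38, 22), (1, 3, q, 7, 22), (1, 6, a, 17, 22), (36, 35, m, 11, 27), (36, 35, m, 11, 28), (36, 35, m, 11, 30), (36, 35, m, 11, 32), (36, 35, m, 11, 38), (36, 7, w, 2, 27), (36, 7, w, 2, 28), (36, 7, w, 2, 30), (36, 7, w, 2, 32), (36, 7, w, 2, 38), (36, 8, v, 22, 27), (36, 8, v, 22, 28), (36, 8, v, 22, 30), (36, 8, v, 22, 32), (36, 8, v, 22, 38), (7, 14, x, 23, 27), (7, 14, x, 23, 6)}.
Keep only column(s) F, C, A, G: {(14, 27, x, 23), (14, 6, x, 23), (27, 22, v, 38), (3, 22, q, 7), (35, 27, m, 11), (35, 28, m, 11), (35, 30, m, 11), (35, 32, m, 11), (35, 38, m, 11), (6, 22, a, 17), (7, 27, w, 2), (7, 28, w, 2), (7, 30, w, 2), (7, 32, w, 2), (7, 38, w, 2), (8, 27, v, 22), (8, 28, v, 22), (8, 30, v, 22), (8, 32, v, 22), (8, 38, v, 22)}
σ[A = v and F < 14]: keep tuples satisfying A = v and F < 14 → {(8, 27, v, 22), (8, 28, v, 22), (8, 30, v, 22), (8, 32, v, 22), (8, 38, v, 22)}
Keep only column(s) C, G: {(27, 22), (28, 22), (30, 22), (32, 22), (38, 22)}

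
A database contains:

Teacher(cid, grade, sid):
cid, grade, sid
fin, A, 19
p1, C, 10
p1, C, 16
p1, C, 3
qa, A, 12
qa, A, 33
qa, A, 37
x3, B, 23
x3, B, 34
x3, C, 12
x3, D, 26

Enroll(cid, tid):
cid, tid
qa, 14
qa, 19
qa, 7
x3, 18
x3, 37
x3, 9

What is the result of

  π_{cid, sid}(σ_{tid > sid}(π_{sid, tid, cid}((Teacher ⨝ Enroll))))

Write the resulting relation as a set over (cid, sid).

Joining Teacher and Enroll on cid yields {(qa, A, 12, 14), (qa, A, 12, 19), (qa, A, 12, 7), (qa, A, 33, 14), (qa, A, 33, 19), (qa, A, 33, 7), (qa, A, 37, 14), (qa, A, 37, 19), (qa, A, 37, 7), (x3, B, 23, 18), (x3, B, 23, 37), (x3, B, 23, 9), (x3, B, 34, 18), (x3, B, 34, 37), (x3, B, 34, 9), (x3, C, 12, 18), (x3, C, 12, 37), (x3, C, 12, 9), (x3, D, 26, 18), (x3, D, 26, 37), (x3, D, 26, 9)}.
Projecting to sid, tid, cid: {(12, 14, qa), (12, 18, x3), (12, 19, qa), (12, 37, x3), (12, 7, qa), (12, 9, x3), (23, 18, x3), (23, 37, x3), (23, 9, x3), (26, 18, x3), (26, 37, x3), (26, 9, x3), (33, 14, qa), (33, 19, qa), (33, 7, qa), (34, 18, x3), (34, 37, x3), (34, 9, x3), (37, 14, qa), (37, 19, qa), (37, 7, qa)}
Selection tid > sid: {(12, 14, qa), (12, 18, x3), (12, 19, qa), (12, 37, x3), (23, 37, x3), (26, 37, x3), (34, 37, x3)}
Projecting to cid, sid (2 duplicate(s) eliminated): {(qa, 12), (x3, 12), (x3, 23), (x3, 26), (x3, 34)}

{(qa, 12), (x3, 12), (x3, 23), (x3, 26), (x3, 34)}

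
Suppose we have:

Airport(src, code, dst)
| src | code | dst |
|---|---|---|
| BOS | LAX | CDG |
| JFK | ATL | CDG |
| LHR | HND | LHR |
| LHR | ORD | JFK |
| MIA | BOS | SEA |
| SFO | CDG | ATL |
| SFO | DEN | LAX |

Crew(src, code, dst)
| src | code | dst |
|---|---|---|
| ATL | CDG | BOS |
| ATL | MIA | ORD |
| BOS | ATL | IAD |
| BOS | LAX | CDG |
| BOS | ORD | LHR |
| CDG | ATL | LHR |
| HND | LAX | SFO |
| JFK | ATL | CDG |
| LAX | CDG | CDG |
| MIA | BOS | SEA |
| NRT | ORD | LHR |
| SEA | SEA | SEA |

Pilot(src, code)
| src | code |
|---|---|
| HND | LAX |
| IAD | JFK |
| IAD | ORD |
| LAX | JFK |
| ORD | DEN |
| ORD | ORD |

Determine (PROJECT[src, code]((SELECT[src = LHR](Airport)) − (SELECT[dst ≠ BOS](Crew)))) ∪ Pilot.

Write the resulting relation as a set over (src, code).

{(HND, LAX), (IAD, JFK), (IAD, ORD), (LAX, JFK), (LHR, HND), (LHR, ORD), (ORD, DEN), (ORD, ORD)}

σ[src = LHR]: keep tuples satisfying src = LHR → {(LHR, HND, LHR), (LHR, ORD, JFK)}
σ[dst ≠ BOS]: keep tuples satisfying dst ≠ BOS → {(ATL, MIA, ORD), (BOS, ATL, IAD), (BOS, LAX, CDG), (BOS, ORD, LHR), (CDG, ATL, LHR), (HND, LAX, SFO), (JFK, ATL, CDG), (LAX, CDG, CDG), (MIA, BOS, SEA), (NRT, ORD, LHR), (SEA, SEA, SEA)}
Taking the difference: {(LHR, HND, LHR), (LHR, ORD, JFK)}
π[src, code]: project onto (src, code) → {(LHR, HND), (LHR, ORD)}
Taking the union: {(HND, LAX), (IAD, JFK), (IAD, ORD), (LAX, JFK), (LHR, HND), (LHR, ORD), (ORD, DEN), (ORD, ORD)}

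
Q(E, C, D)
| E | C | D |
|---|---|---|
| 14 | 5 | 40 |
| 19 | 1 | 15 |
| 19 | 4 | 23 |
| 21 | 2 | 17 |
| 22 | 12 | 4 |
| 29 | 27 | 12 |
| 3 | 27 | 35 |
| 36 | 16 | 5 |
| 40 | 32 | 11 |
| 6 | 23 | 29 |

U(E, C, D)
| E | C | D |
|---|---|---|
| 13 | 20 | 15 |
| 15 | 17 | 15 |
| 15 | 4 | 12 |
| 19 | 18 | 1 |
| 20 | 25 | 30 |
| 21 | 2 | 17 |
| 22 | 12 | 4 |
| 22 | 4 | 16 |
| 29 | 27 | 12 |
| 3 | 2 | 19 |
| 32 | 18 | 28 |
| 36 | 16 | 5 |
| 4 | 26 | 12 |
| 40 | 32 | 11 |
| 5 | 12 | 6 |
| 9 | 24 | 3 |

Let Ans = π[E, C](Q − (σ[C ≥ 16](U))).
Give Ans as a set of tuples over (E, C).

Selection C ≥ 16: {(13, 20, 15), (15, 17, 15), (19, 18, 1), (20, 25, 30), (29, 27, 12), (32, 18, 28), (36, 16, 5), (4, 26, 12), (40, 32, 11), (9, 24, 3)}
Difference: {(14, 5, 40), (19, 1, 15), (19, 4, 23), (21, 2, 17), (22, 12, 4), (29, 27, 12), (3, 27, 35), (36, 16, 5), (40, 32, 11), (6, 23, 29)} with {(13, 20, 15), (15, 17, 15), (19, 18, 1), (20, 25, 30), (29, 27, 12), (32, 18, 28), (36, 16, 5), (4, 26, 12), (40, 32, 11), (9, 24, 3)} → {(14, 5, 40), (19, 1, 15), (19, 4, 23), (21, 2, 17), (22, 12, 4), (3, 27, 35), (6, 23, 29)}
π_{E, C} gives {(14, 5), (19, 1), (19, 4), (21, 2), (22, 12), (3, 27), (6, 23)}.

{(14, 5), (19, 1), (19, 4), (21, 2), (22, 12), (3, 27), (6, 23)}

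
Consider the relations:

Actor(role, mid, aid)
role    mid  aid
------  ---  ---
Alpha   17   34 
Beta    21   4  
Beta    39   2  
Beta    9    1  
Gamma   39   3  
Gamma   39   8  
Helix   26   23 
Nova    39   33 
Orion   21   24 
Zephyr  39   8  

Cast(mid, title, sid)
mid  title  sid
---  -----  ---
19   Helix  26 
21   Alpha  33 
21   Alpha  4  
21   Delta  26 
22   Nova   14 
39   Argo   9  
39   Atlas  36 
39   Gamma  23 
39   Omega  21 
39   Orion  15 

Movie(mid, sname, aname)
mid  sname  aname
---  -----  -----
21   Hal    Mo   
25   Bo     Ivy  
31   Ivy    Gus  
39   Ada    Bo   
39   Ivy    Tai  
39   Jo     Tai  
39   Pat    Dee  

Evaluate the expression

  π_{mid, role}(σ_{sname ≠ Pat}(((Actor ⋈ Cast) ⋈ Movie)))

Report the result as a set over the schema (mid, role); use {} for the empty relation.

{(21, Beta), (21, Orion), (39, Beta), (39, Gamma), (39, Nova), (39, Zephyr)}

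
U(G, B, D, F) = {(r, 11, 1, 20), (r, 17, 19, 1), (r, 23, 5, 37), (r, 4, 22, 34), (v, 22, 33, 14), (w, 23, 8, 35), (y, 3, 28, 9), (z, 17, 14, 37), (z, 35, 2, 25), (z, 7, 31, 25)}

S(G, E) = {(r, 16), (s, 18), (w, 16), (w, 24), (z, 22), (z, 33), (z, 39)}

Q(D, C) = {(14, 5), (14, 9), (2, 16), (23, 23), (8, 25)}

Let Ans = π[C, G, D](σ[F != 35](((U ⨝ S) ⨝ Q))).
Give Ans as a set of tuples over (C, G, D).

Natural join on G: {(r, 11, 1, 20, 16), (r, 17, 19, 1, 16), (r, 23, 5, 37, 16), (r, 4, 22, 34, 16), (w, 23, 8, 35, 16), (w, 23, 8, 35, 24), (z, 17, 14, 37, 22), (z, 17, 14, 37, 33), (z, 17, 14, 37, 39), (z, 35, 2, 25, 22), (z, 35, 2, 25, 33), (z, 35, 2, 25, 39), (z, 7, 31, 25, 22), (z, 7, 31, 25, 33), (z, 7, 31, 25, 39)}
Natural join on D: {(w, 23, 8, 35, 16, 25), (w, 23, 8, 35, 24, 25), (z, 17, 14, 37, 22, 5), (z, 17, 14, 37, 22, 9), (z, 17, 14, 37, 33, 5), (z, 17, 14, 37, 33, 9), (z, 17, 14, 37, 39, 5), (z, 17, 14, 37, 39, 9), (z, 35, 2, 25, 22, 16), (z, 35, 2, 25, 33, 16), (z, 35, 2, 25, 39, 16)}
Filtering on F != 35 leaves {(z, 17, 14, 37, 22, 5), (z, 17, 14, 37, 22, 9), (z, 17, 14, 37, 33, 5), (z, 17, 14, 37, 33, 9), (z, 17, 14, 37, 39, 5), (z, 17, 14, 37, 39, 9), (z, 35, 2, 25, 22, 16), (z, 35, 2, 25, 33, 16), (z, 35, 2, 25, 39, 16)}.
π_{C, G, D} gives {(16, z, 2), (5, z, 14), (9, z, 14)} (6 duplicate(s) eliminated).

{(16, z, 2), (5, z, 14), (9, z, 14)}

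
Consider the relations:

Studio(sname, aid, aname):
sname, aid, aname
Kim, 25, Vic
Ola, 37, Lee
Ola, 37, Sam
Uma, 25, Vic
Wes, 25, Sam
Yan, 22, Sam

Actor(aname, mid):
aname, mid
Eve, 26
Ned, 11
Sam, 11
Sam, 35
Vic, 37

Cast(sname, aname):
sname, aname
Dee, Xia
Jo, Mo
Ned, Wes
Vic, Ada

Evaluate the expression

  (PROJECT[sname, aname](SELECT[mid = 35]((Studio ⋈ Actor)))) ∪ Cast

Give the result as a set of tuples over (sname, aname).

{(Dee, Xia), (Jo, Mo), (Ned, Wes), (Ola, Sam), (Vic, Ada), (Wes, Sam), (Yan, Sam)}

Natural join on aname: {(Kim, 25, Vic, 37), (Ola, 37, Sam, 11), (Ola, 37, Sam, 35), (Uma, 25, Vic, 37), (Wes, 25, Sam, 11), (Wes, 25, Sam, 35), (Yan, 22, Sam, 11), (Yan, 22, Sam, 35)}
Filtering on mid = 35 leaves {(Ola, 37, Sam, 35), (Wes, 25, Sam, 35), (Yan, 22, Sam, 35)}.
π[sname, aname]: project onto (sname, aname) → {(Ola, Sam), (Wes, Sam), (Yan, Sam)}
Taking the union: {(Dee, Xia), (Jo, Mo), (Ned, Wes), (Ola, Sam), (Vic, Ada), (Wes, Sam), (Yan, Sam)}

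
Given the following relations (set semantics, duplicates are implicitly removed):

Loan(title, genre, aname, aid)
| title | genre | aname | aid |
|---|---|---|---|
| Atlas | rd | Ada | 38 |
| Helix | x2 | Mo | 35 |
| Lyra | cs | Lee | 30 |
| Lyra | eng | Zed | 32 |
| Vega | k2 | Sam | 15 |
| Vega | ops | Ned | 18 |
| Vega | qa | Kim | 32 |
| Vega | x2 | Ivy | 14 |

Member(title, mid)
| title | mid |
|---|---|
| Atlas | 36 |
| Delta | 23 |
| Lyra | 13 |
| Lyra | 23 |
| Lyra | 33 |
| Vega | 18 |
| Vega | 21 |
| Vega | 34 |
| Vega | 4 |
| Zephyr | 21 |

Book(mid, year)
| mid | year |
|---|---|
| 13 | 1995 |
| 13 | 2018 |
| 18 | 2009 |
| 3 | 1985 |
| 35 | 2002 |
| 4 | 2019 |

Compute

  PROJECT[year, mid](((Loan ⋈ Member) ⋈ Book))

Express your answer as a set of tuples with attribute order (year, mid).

{(1995, 13), (2009, 18), (2018, 13), (2019, 4)}

Natural join on title: {(Atlas, rd, Ada, 38, 36), (Lyra, cs, Lee, 30, 13), (Lyra, cs, Lee, 30, 23), (Lyra, cs, Lee, 30, 33), (Lyra, eng, Zed, 32, 13), (Lyra, eng, Zed, 32, 23), (Lyra, eng, Zed, 32, 33), (Vega, k2, Sam, 15, 18), (Vega, k2, Sam, 15, 21), (Vega, k2, Sam, 15, 34), (Vega, k2, Sam, 15, 4), (Vega, ops, Ned, 18, 18), (Vega, ops, Ned, 18, 21), (Vega, ops, Ned, 18, 34), (Vega, ops, Ned, 18, 4), (Vega, qa, Kim, 32, 18), (Vega, qa, Kim, 32, 21), (Vega, qa, Kim, 32, 34), (Vega, qa, Kim, 32, 4), (Vega, x2, Ivy, 14, 18), (Vega, x2, Ivy, 14, 21), (Vega, x2, Ivy, 14, 34), (Vega, x2, Ivy, 14, 4)}
Natural join on mid: {(Lyra, cs, Lee, 30, 13, 1995), (Lyra, cs, Lee, 30, 13, 2018), (Lyra, eng, Zed, 32, 13, 1995), (Lyra, eng, Zed, 32, 13, 2018), (Vega, k2, Sam, 15, 18, 2009), (Vega, k2, Sam, 15, 4, 2019), (Vega, ops, Ned, 18, 18, 2009), (Vega, ops, Ned, 18, 4, 2019), (Vega, qa, Kim, 32, 18, 2009), (Vega, qa, Kim, 32, 4, 2019), (Vega, x2, Ivy, 14, 18, 2009), (Vega, x2, Ivy, 14, 4, 2019)}
π[year, mid]: project onto (year, mid) (8 duplicate(s) eliminated) → {(1995, 13), (2009, 18), (2018, 13), (2019, 4)}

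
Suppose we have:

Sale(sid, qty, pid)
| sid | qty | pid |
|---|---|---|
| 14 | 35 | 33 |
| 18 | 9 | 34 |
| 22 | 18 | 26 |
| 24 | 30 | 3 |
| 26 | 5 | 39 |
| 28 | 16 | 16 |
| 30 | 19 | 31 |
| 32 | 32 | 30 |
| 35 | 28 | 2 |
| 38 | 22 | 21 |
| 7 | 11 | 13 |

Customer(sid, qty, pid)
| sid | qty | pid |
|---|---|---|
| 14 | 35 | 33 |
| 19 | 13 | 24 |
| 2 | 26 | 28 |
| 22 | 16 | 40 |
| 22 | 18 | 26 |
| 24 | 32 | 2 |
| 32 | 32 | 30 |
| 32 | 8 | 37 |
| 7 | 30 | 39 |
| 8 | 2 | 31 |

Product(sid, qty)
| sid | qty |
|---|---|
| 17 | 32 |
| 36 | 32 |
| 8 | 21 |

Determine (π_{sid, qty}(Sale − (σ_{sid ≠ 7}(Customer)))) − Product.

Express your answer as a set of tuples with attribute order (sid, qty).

{(18, 9), (24, 30), (26, 5), (28, 16), (30, 19), (35, 28), (38, 22), (7, 11)}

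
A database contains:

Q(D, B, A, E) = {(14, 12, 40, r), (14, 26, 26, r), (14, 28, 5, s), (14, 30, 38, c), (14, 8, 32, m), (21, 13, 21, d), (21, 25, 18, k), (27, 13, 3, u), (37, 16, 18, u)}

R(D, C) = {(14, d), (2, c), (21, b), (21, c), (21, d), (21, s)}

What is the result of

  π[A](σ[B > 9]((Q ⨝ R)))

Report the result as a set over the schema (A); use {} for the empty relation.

{18, 21, 26, 38, 40, 5}

Natural join on D: {(14, 12, 40, r, d), (14, 26, 26, r, d), (14, 28, 5, s, d), (14, 30, 38, c, d), (14, 8, 32, m, d), (21, 13, 21, d, b), (21, 13, 21, d, c), (21, 13, 21, d, d), (21, 13, 21, d, s), (21, 25, 18, k, b), (21, 25, 18, k, c), (21, 25, 18, k, d), (21, 25, 18, k, s)}
Filtering on B > 9 leaves {(14, 12, 40, r, d), (14, 26, 26, r, d), (14, 28, 5, s, d), (14, 30, 38, c, d), (21, 13, 21, d, b), (21, 13, 21, d, c), (21, 13, 21, d, d), (21, 13, 21, d, s), (21, 25, 18, k, b), (21, 25, 18, k, c), (21, 25, 18, k, d), (21, 25, 18, k, s)}.
Projecting to A (6 duplicate(s) eliminated): {18, 21, 26, 38, 40, 5}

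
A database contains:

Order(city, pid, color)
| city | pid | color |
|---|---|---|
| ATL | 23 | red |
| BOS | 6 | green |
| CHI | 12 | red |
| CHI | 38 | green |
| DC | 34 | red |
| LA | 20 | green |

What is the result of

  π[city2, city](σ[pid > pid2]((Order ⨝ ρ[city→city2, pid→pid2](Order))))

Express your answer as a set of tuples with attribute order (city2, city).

ρ[city→city2, pid→pid2]: schema becomes (city2, pid2, color); tuples unchanged.
Order ⋈ ρ[city→city2, pid→pid2](Order) (natural join on color): {(ATL, 23, red, ATL, 23), (ATL, 23, red, CHI, 12), (ATL, 23, red, DC, 34), (BOS, 6, green, BOS, 6), (BOS, 6, green, CHI, 38), (BOS, 6, green, LA, 20), (CHI, 12, red, ATL, 23), (CHI, 12, red, CHI, 12), (CHI, 12, red, DC, 34), (CHI, 38, green, BOS, 6), (CHI, 38, green, CHI, 38), (CHI, 38, green, LA, 20), (DC, 34, red, ATL, 23), (DC, 34, red, CHI, 12), (DC, 34, red, DC, 34), (LA, 20, green, BOS, 6), (LA, 20, green, CHI, 38), (LA, 20, green, LA, 20)}
Apply σ_{pid > pid2}; surviving tuples: {(ATL, 23, red, CHI, 12), (CHI, 38, green, BOS, 6), (CHI, 38, green, LA, 20), (DC, 34, red, ATL, 23), (DC, 34, red, CHI, 12), (LA, 20, green, BOS, 6)}
π_{city2, city} gives {(ATL, DC), (BOS, CHI), (BOS, LA), (CHI, ATL), (CHI, DC), (LA, CHI)}.

{(ATL, DC), (BOS, CHI), (BOS, LA), (CHI, ATL), (CHI, DC), (LA, CHI)}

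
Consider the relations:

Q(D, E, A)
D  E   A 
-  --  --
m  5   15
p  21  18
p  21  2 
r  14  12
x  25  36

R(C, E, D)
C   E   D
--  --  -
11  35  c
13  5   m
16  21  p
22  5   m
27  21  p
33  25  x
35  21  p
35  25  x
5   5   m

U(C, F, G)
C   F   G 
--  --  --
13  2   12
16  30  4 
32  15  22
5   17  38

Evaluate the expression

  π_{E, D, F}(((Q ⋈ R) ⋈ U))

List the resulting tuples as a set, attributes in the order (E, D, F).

{(21, p, 30), (5, m, 17), (5, m, 2)}

Q ⋈ R (natural join on D, E): {(m, 5, 15, 13), (m, 5, 15, 22), (m, 5, 15, 5), (p, 21, 18, 16), (p, 21, 18, 27), (p, 21, 18, 35), (p, 21, 2, 16), (p, 21, 2, 27), (p, 21, 2, 35), (x, 25, 36, 33), (x, 25, 36, 35)}
(Q ⋈ R) ⋈ U (natural join on C): {(m, 5, 15, 13, 2, 12), (m, 5, 15, 5, 17, 38), (p, 21, 18, 16, 30, 4), (p, 21, 2, 16, 30, 4)}
π[E, D, F]: project onto (E, D, F) (1 duplicate(s) eliminated) → {(21, p, 30), (5, m, 17), (5, m, 2)}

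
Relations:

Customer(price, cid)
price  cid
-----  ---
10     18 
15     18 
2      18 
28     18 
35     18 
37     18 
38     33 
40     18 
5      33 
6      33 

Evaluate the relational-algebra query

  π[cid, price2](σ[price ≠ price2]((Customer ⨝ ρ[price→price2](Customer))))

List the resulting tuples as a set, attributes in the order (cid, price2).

ρ[price→price2]: schema becomes (price2, cid); tuples unchanged.
Customer ⋈ ρ[price→price2](Customer) (natural join on cid): {(10, 18, 10), (10, 18, 15), (10, 18, 2), (10, 18, 28), (10, 18, 35), (10, 18, 37), (10, 18, 40), (15, 18, 10), (15, 18, 15), (15, 18, 2), (15, 18, 28), (15, 18, 35), (15, 18, 37), (15, 18, 40), (2, 18, 10), (2, 18, 15), (2, 18, 2), (2, 18, 28), (2, 18, 35), (2, 18, 37), (2, 18, 40), (28, 18, 10), (28, 18, 15), (28, 18, 2), (28, 18, 28), (28, 18, 35), (28, 18, 37), (28, 18, 40), (35, 18, 10), (35, 18, 15), (35, 18, 2), (35, 18, 28), (35, 18, 35), (35, 18, 37), (35, 18, 40), (37, 18, 10), (37, 18, 15), (37, 18, 2), (37, 18, 28), (37, 18, 35), (37, 18, 37), (37, 18, 40), (38, 33, 38), (38, 33, 5), (38, 33, 6), (40, 18, 10), (40, 18, 15), (40, 18, 2), (40, 18, 28), (40, 18, 35), (40, 18, 37), (40, 18, 40), (5, 33, 38), (5, 33, 5), (5, 33, 6), (6, 33, 38), (6, 33, 5), (6, 33, 6)}
Selection price ≠ price2: {(10, 18, 15), (10, 18, 2), (10, 18, 28), (10, 18, 35), (10, 18, 37), (10, 18, 40), (15, 18, 10), (15, 18, 2), (15, 18, 28), (15, 18, 35), (15, 18, 37), (15, 18, 40), (2, 18, 10), (2, 18, 15), (2, 18, 28), (2, 18, 35), (2, 18, 37), (2, 18, 40), (28, 18, 10), (28, 18, 15), (28, 18, 2), (28, 18, 35), (28, 18, 37), (28, 18, 40), (35, 18, 10), (35, 18, 15), (35, 18, 2), (35, 18, 28), (35, 18, 37), (35, 18, 40), (37, 18, 10), (37, 18, 15), (37, 18, 2), (37, 18, 28), (37, 18, 35), (37, 18, 40), (38, 33, 5), (38, 33, 6), (40, 18, 10), (40, 18, 15), (40, 18, 2), (40, 18, 28), (40, 18, 35), (40, 18, 37), (5, 33, 38), (5, 33, 6), (6, 33, 38), (6, 33, 5)}
Keep only column(s) cid, price2 (38 duplicate(s) eliminated): {(18, 10), (18, 15), (18, 2), (18, 28), (18, 35), (18, 37), (18, 40), (33, 38), (33, 5), (33, 6)}

{(18, 10), (18, 15), (18, 2), (18, 28), (18, 35), (18, 37), (18, 40), (33, 38), (33, 5), (33, 6)}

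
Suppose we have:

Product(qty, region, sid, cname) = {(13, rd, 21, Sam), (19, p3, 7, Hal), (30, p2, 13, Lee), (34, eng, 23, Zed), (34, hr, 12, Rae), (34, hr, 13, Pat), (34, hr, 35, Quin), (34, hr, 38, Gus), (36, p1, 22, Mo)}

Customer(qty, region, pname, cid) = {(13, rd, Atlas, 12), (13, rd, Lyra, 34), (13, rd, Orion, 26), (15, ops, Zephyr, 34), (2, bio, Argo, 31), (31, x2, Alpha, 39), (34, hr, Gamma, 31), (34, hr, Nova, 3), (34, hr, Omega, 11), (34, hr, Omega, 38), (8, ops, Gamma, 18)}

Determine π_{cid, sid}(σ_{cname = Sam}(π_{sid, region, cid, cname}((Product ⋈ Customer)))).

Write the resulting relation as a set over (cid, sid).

{(12, 21), (26, 21), (34, 21)}

Natural join on qty, region: {(13, rd, 21, Sam, Atlas, 12), (13, rd, 21, Sam, Lyra, 34), (13, rd, 21, Sam, Orion, 26), (34, hr, 12, Rae, Gamma, 31), (34, hr, 12, Rae, Nova, 3), (34, hr, 12, Rae, Omega, 11), (34, hr, 12, Rae, Omega, 38), (34, hr, 13, Pat, Gamma, 31), (34, hr, 13, Pat, Nova, 3), (34, hr, 13, Pat, Omega, 11), (34, hr, 13, Pat, Omega, 38), (34, hr, 35, Quin, Gamma, 31), (34, hr, 35, Quin, Nova, 3), (34, hr, 35, Quin, Omega, 11), (34, hr, 35, Quin, Omega, 38), (34, hr, 38, Gus, Gamma, 31), (34, hr, 38, Gus, Nova, 3), (34, hr, 38, Gus, Omega, 11), (34, hr, 38, Gus, Omega, 38)}
π[sid, region, cid, cname]: project onto (sid, region, cid, cname) → {(12, hr, 11, Rae), (12, hr, 3, Rae), (12, hr, 31, Rae), (12, hr, 38, Rae), (13, hr, 11, Pat), (13, hr, 3, Pat), (13, hr, 31, Pat), (13, hr, 38, Pat), (21, rd, 12, Sam), (21, rd, 26, Sam), (21, rd, 34, Sam), (35, hr, 11, Quin), (35, hr, 3, Quin), (35, hr, 31, Quin), (35, hr, 38, Quin), (38, hr, 11, Gus), (38, hr, 3, Gus), (38, hr, 31, Gus), (38, hr, 38, Gus)}
Filtering on cname = Sam leaves {(21, rd, 12, Sam), (21, rd, 26, Sam), (21, rd, 34, Sam)}.
π[cid, sid]: project onto (cid, sid) → {(12, 21), (26, 21), (34, 21)}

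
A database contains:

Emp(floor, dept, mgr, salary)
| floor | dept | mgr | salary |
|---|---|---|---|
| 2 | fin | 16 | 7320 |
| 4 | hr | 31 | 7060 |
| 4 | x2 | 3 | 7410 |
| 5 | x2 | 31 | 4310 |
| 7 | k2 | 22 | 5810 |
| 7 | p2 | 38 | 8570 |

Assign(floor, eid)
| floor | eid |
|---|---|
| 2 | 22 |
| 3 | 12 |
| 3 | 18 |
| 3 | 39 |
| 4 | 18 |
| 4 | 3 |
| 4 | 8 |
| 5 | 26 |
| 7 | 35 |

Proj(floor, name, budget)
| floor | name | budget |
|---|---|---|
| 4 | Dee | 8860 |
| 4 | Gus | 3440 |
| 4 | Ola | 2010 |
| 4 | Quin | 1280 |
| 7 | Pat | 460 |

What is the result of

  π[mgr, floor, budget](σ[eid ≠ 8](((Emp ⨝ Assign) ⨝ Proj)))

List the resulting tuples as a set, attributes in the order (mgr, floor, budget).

Joining Emp and Assign on floor yields {(2, fin, 16, 7320, 22), (4, hr, 31, 7060, 18), (4, hr, 31, 7060, 3), (4, hr, 31, 7060, 8), (4, x2, 3, 7410, 18), (4, x2, 3, 7410, 3), (4, x2, 3, 7410, 8), (5, x2, 31, 4310, 26), (7, k2, 22, 5810, 35), (7, p2, 38, 8570, 35)}.
Joining (Emp ⨝ Assign) and Proj on floor yields {(4, hr, 31, 7060, 18, Dee, 8860), (4, hr, 31, 7060, 18, Gus, 3440), (4, hr, 31, 7060, 18, Ola, 2010), (4, hr, 31, 7060, 18, Quin, 1280), (4, hr, 31, 7060, 3, Dee, 8860), (4, hr, 31, 7060, 3, Gus, 3440), (4, hr, 31, 7060, 3, Ola, 2010), (4, hr, 31, 7060, 3, Quin, 1280), (4, hr, 31, 7060, 8, Dee, 8860), (4, hr, 31, 7060, 8, Gus, 3440), (4, hr, 31, 7060, 8, Ola, 2010), (4, hr, 31, 7060, 8, Quin, 1280), (4, x2, 3, 7410, 18, Dee, 8860), (4, x2, 3, 7410, 18, Gus, 3440), (4, x2, 3, 7410, 18, Ola, 2010), (4, x2, 3, 7410, 18, Quin, 1280), (4, x2, 3, 7410, 3, Dee, 8860), (4, x2, 3, 7410, 3, Gus, 3440), (4, x2, 3, 7410, 3, Ola, 2010), (4, x2, 3, 7410, 3, Quin, 1280), (4, x2, 3, 7410, 8, Dee, 8860), (4, x2, 3, 7410, 8, Gus, 3440), (4, x2, 3, 7410, 8, Ola, 2010), (4, x2, 3, 7410, 8, Quin, 1280), (7, k2, 22, 5810, 35, Pat, 460), (7, p2, 38, 8570, 35, Pat, 460)}.
σ[eid ≠ 8]: keep tuples satisfying eid ≠ 8 → {(4, hr, 31, 7060, 18, Dee, 8860), (4, hr, 31, 7060, 18, Gus, 3440), (4, hr, 31, 7060, 18, Ola, 2010), (4, hr, 31, 7060, 18, Quin, 1280), (4, hr, 31, 7060, 3, Dee, 8860), (4, hr, 31, 7060, 3, Gus, 3440), (4, hr, 31, 7060, 3, Ola, 2010), (4, hr, 31, 7060, 3, Quin, 1280), (4, x2, 3, 7410, 18, Dee, 8860), (4, x2, 3, 7410, 18, Gus, 3440), (4, x2, 3, 7410, 18, Ola, 2010), (4, x2, 3, 7410, 18, Quin, 1280), (4, x2, 3, 7410, 3, Dee, 8860), (4, x2, 3, 7410, 3, Gus, 3440), (4, x2, 3, 7410, 3, Ola, 2010), (4, x2, 3, 7410, 3, Quin, 1280), (7, k2, 22, 5810, 35, Pat, 460), (7, p2, 38, 8570, 35, Pat, 460)}
Keep only column(s) mgr, floor, budget (8 duplicate(s) eliminated): {(22, 7, 460), (3, 4, 1280), (3, 4, 2010), (3, 4, 3440), (3, 4, 8860), (31, 4, 1280), (31, 4, 2010), (31, 4, 3440), (31, 4, 8860), (38, 7, 460)}

{(22, 7, 460), (3, 4, 1280), (3, 4, 2010), (3, 4, 3440), (3, 4, 8860), (31, 4, 1280), (31, 4, 2010), (31, 4, 3440), (31, 4, 8860), (38, 7, 460)}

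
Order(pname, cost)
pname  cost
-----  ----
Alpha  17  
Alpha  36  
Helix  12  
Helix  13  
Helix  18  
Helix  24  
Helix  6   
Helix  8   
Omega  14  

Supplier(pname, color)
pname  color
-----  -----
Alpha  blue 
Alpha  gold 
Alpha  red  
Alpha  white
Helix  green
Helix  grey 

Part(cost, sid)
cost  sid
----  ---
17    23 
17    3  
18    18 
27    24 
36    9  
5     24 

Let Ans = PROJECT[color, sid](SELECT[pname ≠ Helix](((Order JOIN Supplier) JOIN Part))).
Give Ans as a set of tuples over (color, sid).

{(blue, 23), (blue, 3), (blue, 9), (gold, 23), (gold, 3), (gold, 9), (red, 23), (red, 3), (red, 9), (white, 23), (white, 3), (white, 9)}

Joining Order and Supplier on pname yields {(Alpha, 17, blue), (Alpha, 17, gold), (Alpha, 17, red), (Alpha, 17, white), (Alpha, 36, blue), (Alpha, 36, gold), (Alpha, 36, red), (Alpha, 36, white), (Helix, 12, green), (Helix, 12, grey), (Helix, 13, green), (Helix, 13, grey), (Helix, 18, green), (Helix, 18, grey), (Helix, 24, green), (Helix, 24, grey), (Helix, 6, green), (Helix, 6, grey), (Helix, 8, green), (Helix, 8, grey)}.
Joining (Order JOIN Supplier) and Part on cost yields {(Alpha, 17, blue, 23), (Alpha, 17, blue, 3), (Alpha, 17, gold, 23), (Alpha, 17, gold, 3), (Alpha, 17, red, 23), (Alpha, 17, red, 3), (Alpha, 17, white, 23), (Alpha, 17, white, 3), (Alpha, 36, blue, 9), (Alpha, 36, gold, 9), (Alpha, 36, red, 9), (Alpha, 36, white, 9), (Helix, 18, green, 18), (Helix, 18, grey, 18)}.
Filtering on pname ≠ Helix leaves {(Alpha, 17, blue, 23), (Alpha, 17, blue, 3), (Alpha, 17, gold, 23), (Alpha, 17, gold, 3), (Alpha, 17, red, 23), (Alpha, 17, red, 3), (Alpha, 17, white, 23), (Alpha, 17, white, 3), (Alpha, 36, blue, 9), (Alpha, 36, gold, 9), (Alpha, 36, red, 9), (Alpha, 36, white, 9)}.
π[color, sid]: project onto (color, sid) → {(blue, 23), (blue, 3), (blue, 9), (gold, 23), (gold, 3), (gold, 9), (red, 23), (red, 3), (red, 9), (white, 23), (white, 3), (white, 9)}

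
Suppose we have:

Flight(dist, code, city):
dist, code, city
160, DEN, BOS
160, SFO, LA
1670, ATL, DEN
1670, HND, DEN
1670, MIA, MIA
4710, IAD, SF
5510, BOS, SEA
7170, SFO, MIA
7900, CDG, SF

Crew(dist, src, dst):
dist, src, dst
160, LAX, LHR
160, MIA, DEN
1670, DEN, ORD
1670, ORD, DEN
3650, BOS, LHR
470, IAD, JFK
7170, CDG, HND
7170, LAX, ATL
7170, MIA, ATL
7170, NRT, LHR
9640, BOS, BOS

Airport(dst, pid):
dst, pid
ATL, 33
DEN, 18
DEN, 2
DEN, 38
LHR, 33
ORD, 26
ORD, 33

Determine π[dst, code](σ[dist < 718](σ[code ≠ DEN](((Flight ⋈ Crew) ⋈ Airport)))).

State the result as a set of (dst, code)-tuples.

{(DEN, SFO), (LHR, SFO)}

Joining Flight and Crew on dist yields {(160, DEN, BOS, LAX, LHR), (160, DEN, BOS, MIA, DEN), (160, SFO, LA, LAX, LHR), (160, SFO, LA, MIA, DEN), (1670, ATL, DEN, DEN, ORD), (1670, ATL, DEN, ORD, DEN), (1670, HND, DEN, DEN, ORD), (1670, HND, DEN, ORD, DEN), (1670, MIA, MIA, DEN, ORD), (1670, MIA, MIA, ORD, DEN), (7170, SFO, MIA, CDG, HND), (7170, SFO, MIA, LAX, ATL), (7170, SFO, MIA, MIA, ATL), (7170, SFO, MIA, NRT, LHR)}.
Joining (Flight ⋈ Crew) and Airport on dst yields {(160, DEN, BOS, LAX, LHR, 33), (160, DEN, BOS, MIA, DEN, 18), (160, DEN, BOS, MIA, DEN, 2), (160, DEN, BOS, MIA, DEN, 38), (160, SFO, LA, LAX, LHR, 33), (160, SFO, LA, MIA, DEN, 18), (160, SFO, LA, MIA, DEN, 2), (160, SFO, LA, MIA, DEN, 38), (1670, ATL, DEN, DEN, ORD, 26), (1670, ATL, DEN, DEN, ORD, 33), (1670, ATL, DEN, ORD, DEN, 18), (1670, ATL, DEN, ORD, DEN, 2), (1670, ATL, DEN, ORD, DEN, 38), (1670, HND, DEN, DEN, ORD, 26), (1670, HND, DEN, DEN, ORD, 33), (1670, HND, DEN, ORD, DEN, 18), (1670, HND, DEN, ORD, DEN, 2), (1670, HND, DEN, ORD, DEN, 38), (1670, MIA, MIA, DEN, ORD, 26), (1670, MIA, MIA, DEN, ORD, 33), (1670, MIA, MIA, ORD, DEN, 18), (1670, MIA, MIA, ORD, DEN, 2), (1670, MIA, MIA, ORD, DEN, 38), (7170, SFO, MIA, LAX, ATL, 33), (7170, SFO, MIA, MIA, ATL, 33), (7170, SFO, MIA, NRT, LHR, 33)}.
Apply σ_{code ≠ DEN}; surviving tuples: {(160, SFO, LA, LAX, LHR, 33), (160, SFO, LA, MIA, DEN, 18), (160, SFO, LA, MIA, DEN, 2), (160, SFO, LA, MIA, DEN, 38), (1670, ATL, DEN, DEN, ORD, 26), (1670, ATL, DEN, DEN, ORD, 33), (1670, ATL, DEN, ORD, DEN, 18), (1670, ATL, DEN, ORD, DEN, 2), (1670, ATL, DEN, ORD, DEN, 38), (1670, HND, DEN, DEN, ORD, 26), (1670, HND, DEN, DEN, ORD, 33), (1670, HND, DEN, ORD, DEN, 18), (1670, HND, DEN, ORD, DEN, 2), (1670, HND, DEN, ORD, DEN, 38), (1670, MIA, MIA, DEN, ORD, 26), (1670, MIA, MIA, DEN, ORD, 33), (1670, MIA, MIA, ORD, DEN, 18), (1670, MIA, MIA, ORD, DEN, 2), (1670, MIA, MIA, ORD, DEN, 38), (7170, SFO, MIA, LAX, ATL, 33), (7170, SFO, MIA, MIA, ATL, 33), (7170, SFO, MIA, NRT, LHR, 33)}
Apply σ_{dist < 718}; surviving tuples: {(160, SFO, LA, LAX, LHR, 33), (160, SFO, LA, MIA, DEN, 18), (160, SFO, LA, MIA, DEN, 2), (160, SFO, LA, MIA, DEN, 38)}
π[dst, code]: project onto (dst, code) (2 duplicate(s) eliminated) → {(DEN, SFO), (LHR, SFO)}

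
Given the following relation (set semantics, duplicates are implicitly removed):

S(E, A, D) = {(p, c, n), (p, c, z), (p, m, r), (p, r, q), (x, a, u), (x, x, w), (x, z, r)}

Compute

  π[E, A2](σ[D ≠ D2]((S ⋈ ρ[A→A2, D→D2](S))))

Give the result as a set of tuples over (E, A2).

ρ[A→A2, D→D2]: schema becomes (E, A2, D2); tuples unchanged.
Joining S and ρ[A→A2, D→D2](S) on E yields {(p, c, n, c, n), (p, c, n, c, z), (p, c, n, m, r), (p, c, n, r, q), (p, c, z, c, n), (p, c, z, c, z), (p, c, z, m, r), (p, c, z, r, q), (p, m, r, c, n), (p, m, r, c, z), (p, m, r, m, r), (p, m, r, r, q), (p, r, q, c, n), (p, r, q, c, z), (p, r, q, m, r), (p, r, q, r, q), (x, a, u, a, u), (x, a, u, x, w), (x, a, u, z, r), (x, x, w, a, u), (x, x, w, x, w), (x, x, w, z, r), (x, z, r, a, u), (x, z, r, x, w), (x, z, r, z, r)}.
σ[D ≠ D2]: keep tuples satisfying D ≠ D2 → {(p, c, n, c, z), (p, c, n, m, r), (p, c, n, r, q), (p, c, z, c, n), (p, c, z, m, r), (p, c, z, r, q), (p, m, r, c, n), (p, m, r, c, z), (p, m, r, r, q), (p, r, q, c, n), (p, r, q, c, z), (p, r, q, m, r), (x, a, u, x, w), (x, a, u, z, r), (x, x, w, a, u), (x, x, w, z, r), (x, z, r, a, u), (x, z, r, x, w)}
π_{E, A2} gives {(p, c), (p, m), (p, r), (x, a), (x, x), (x, z)} (12 duplicate(s) eliminated).

{(p, c), (p, m), (p, r), (x, a), (x, x), (x, z)}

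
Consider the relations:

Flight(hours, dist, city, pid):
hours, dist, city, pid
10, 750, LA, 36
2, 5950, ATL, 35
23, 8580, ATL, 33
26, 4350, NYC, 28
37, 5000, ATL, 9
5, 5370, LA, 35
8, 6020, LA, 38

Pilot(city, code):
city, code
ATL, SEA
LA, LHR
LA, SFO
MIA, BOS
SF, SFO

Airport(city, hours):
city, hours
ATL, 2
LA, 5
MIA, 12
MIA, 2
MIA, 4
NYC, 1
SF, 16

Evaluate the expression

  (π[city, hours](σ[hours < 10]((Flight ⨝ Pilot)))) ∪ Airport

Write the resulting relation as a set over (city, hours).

{(ATL, 2), (LA, 5), (LA, 8), (MIA, 12), (MIA, 2), (MIA, 4), (NYC, 1), (SF, 16)}

Joining Flight and Pilot on city yields {(10, 750, LA, 36, LHR), (10, 750, LA, 36, SFO), (2, 5950, ATL, 35, SEA), (23, 8580, ATL, 33, SEA), (37, 5000, ATL, 9, SEA), (5, 5370, LA, 35, LHR), (5, 5370, LA, 35, SFO), (8, 6020, LA, 38, LHR), (8, 6020, LA, 38, SFO)}.
σ[hours < 10]: keep tuples satisfying hours < 10 → {(2, 5950, ATL, 35, SEA), (5, 5370, LA, 35, LHR), (5, 5370, LA, 35, SFO), (8, 6020, LA, 38, LHR), (8, 6020, LA, 38, SFO)}
Projecting to city, hours (2 duplicate(s) eliminated): {(ATL, 2), (LA, 5), (LA, 8)}
Union: {(ATL, 2), (LA, 5), (LA, 8)} with {(ATL, 2), (LA, 5), (MIA, 12), (MIA, 2), (MIA, 4), (NYC, 1), (SF, 16)} → {(ATL, 2), (LA, 5), (LA, 8), (MIA, 12), (MIA, 2), (MIA, 4), (NYC, 1), (SF, 16)}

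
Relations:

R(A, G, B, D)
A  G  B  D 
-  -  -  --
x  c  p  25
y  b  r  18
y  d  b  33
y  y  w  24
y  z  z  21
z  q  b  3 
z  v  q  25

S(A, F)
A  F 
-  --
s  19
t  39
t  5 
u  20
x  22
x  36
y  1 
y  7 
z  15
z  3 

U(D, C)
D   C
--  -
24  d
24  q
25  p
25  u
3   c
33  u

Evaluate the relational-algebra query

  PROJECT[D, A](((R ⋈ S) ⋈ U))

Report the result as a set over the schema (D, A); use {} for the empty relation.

Joining R and S on A yields {(x, c, p, 25, 22), (x, c, p, 25, 36), (y, b, r, 18, 1), (y, b, r, 18, 7), (y, d, b, 33, 1), (y, d, b, 33, 7), (y, y, w, 24, 1), (y, y, w, 24, 7), (y, z, z, 21, 1), (y, z, z, 21, 7), (z, q, b, 3, 15), (z, q, b, 3, 3), (z, v, q, 25, 15), (z, v, q, 25, 3)}.
Joining (R ⋈ S) and U on D yields {(x, c, p, 25, 22, p), (x, c, p, 25, 22, u), (x, c, p, 25, 36, p), (x, c, p, 25, 36, u), (y, d, b, 33, 1, u), (y, d, b, 33, 7, u), (y, y, w, 24, 1, d), (y, y, w, 24, 1, q), (y, y, w, 24, 7, d), (y, y, w, 24, 7, q), (z, q, b, 3, 15, c), (z, q, b, 3, 3, c), (z, v, q, 25, 15, p), (z, v, q, 25, 15, u), (z, v, q, 25, 3, p), (z, v, q, 25, 3, u)}.
π_{D, A} gives {(24, y), (25, x), (25, z), (3, z), (33, y)} (11 duplicate(s) eliminated).

{(24, y), (25, x), (25, z), (3, z), (33, y)}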